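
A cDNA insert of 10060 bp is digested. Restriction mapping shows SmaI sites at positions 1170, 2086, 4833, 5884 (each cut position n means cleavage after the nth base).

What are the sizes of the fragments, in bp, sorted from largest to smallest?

Linear molecule, 4 cuts → 5 fragments:
  1170 − 0 = 1170 bp
  2086 − 1170 = 916 bp
  4833 − 2086 = 2747 bp
  5884 − 4833 = 1051 bp
  10060 − 5884 = 4176 bp
Sorted largest to smallest: 4176, 2747, 1170, 1051, 916 bp.

4176, 2747, 1170, 1051, 916 bp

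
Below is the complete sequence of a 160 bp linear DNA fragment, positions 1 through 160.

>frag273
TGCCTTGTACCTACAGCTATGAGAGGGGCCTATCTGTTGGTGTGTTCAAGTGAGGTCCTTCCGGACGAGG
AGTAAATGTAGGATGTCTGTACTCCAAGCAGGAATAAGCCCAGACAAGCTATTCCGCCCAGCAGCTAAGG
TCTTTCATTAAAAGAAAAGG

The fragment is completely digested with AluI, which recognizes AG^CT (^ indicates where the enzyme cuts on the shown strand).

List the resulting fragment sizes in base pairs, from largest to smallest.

AluI sites (AGCT) start at positions 15, 117, 133.
AluI cuts after base 2 of each site, so after positions 16, 118, 134.
Linear molecule, 3 cuts → 4 fragments:
  1–16 → 16 bp
  17–118 → 102 bp
  119–134 → 16 bp
  135–160 → 26 bp
Sorted largest to smallest: 102, 26, 16, 16 bp.

102, 26, 16, 16 bp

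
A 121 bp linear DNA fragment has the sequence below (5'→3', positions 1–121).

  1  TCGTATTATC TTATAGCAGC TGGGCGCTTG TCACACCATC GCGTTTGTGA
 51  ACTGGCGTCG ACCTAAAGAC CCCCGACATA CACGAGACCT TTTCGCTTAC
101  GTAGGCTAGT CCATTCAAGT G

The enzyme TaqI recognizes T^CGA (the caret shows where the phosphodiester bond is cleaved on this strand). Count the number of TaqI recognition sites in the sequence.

1

TCGA occurs starting at position 58.
TaqI cuts at 1 site.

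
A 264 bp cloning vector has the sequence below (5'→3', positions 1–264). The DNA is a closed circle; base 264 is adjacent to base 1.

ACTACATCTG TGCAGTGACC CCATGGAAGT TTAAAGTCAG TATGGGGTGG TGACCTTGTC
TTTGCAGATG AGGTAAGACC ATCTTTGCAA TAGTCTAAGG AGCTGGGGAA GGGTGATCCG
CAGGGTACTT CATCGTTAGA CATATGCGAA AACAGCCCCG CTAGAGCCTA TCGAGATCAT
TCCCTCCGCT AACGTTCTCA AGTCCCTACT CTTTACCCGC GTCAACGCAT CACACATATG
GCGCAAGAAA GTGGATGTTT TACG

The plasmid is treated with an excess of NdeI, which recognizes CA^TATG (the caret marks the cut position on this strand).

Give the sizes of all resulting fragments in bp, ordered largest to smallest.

170, 94 bp

NdeI sites (CATATG) start at positions 141, 235.
NdeI cuts after base 2 of each site, so after positions 142, 236.
Circular molecule, 2 cuts → 2 fragments:
  143–236 → 94 bp
  237–264 then 1–142 → 28 + 142 = 170 bp
Sorted largest to smallest: 170, 94 bp.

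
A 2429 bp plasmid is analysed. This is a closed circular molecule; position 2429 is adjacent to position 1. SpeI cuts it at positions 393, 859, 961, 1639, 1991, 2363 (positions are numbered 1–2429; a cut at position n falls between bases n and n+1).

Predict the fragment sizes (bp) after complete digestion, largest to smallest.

Circular molecule, 6 cuts → 6 fragments:
  859 − 393 = 466 bp
  961 − 859 = 102 bp
  1639 − 961 = 678 bp
  1991 − 1639 = 352 bp
  2363 − 1991 = 372 bp
  wrap: 2429 − 2363 + 393 = 459 bp
Sorted largest to smallest: 678, 466, 459, 372, 352, 102 bp.

678, 466, 459, 372, 352, 102 bp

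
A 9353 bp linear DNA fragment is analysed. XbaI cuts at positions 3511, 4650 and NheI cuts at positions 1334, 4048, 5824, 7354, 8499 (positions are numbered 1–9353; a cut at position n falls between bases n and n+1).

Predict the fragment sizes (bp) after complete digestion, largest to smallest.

2177, 1530, 1334, 1174, 1145, 854, 602, 537 bp

Combined cut positions (sorted): 1334, 3511, 4048, 4650, 5824, 7354, 8499.
Linear molecule, 7 cuts → 8 fragments:
  1334 − 0 = 1334 bp
  3511 − 1334 = 2177 bp
  4048 − 3511 = 537 bp
  4650 − 4048 = 602 bp
  5824 − 4650 = 1174 bp
  7354 − 5824 = 1530 bp
  8499 − 7354 = 1145 bp
  9353 − 8499 = 854 bp
Sorted largest to smallest: 2177, 1530, 1334, 1174, 1145, 854, 602, 537 bp.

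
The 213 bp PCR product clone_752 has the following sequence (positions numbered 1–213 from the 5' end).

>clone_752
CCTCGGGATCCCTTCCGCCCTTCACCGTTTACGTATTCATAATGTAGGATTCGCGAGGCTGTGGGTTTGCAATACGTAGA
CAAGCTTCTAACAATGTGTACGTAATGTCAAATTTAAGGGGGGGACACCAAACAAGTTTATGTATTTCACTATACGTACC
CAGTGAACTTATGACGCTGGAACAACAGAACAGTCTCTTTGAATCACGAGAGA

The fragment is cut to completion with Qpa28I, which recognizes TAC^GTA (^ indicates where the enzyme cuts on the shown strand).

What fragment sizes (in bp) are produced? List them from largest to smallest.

58, 54, 43, 32, 26 bp

Qpa28I sites (TACGTA) start at positions 30, 73, 99, 153.
Qpa28I cuts after base 3 of each site, so after positions 32, 75, 101, 155.
Linear molecule, 4 cuts → 5 fragments:
  1–32 → 32 bp
  33–75 → 43 bp
  76–101 → 26 bp
  102–155 → 54 bp
  156–213 → 58 bp
Sorted largest to smallest: 58, 54, 43, 32, 26 bp.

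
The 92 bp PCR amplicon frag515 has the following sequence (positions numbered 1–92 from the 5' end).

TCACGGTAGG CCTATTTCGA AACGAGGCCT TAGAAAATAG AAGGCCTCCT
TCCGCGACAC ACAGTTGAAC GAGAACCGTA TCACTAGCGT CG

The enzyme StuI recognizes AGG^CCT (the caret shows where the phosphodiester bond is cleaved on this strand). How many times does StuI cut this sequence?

3

AGGCCT occurs starting at positions 8, 25, 42.
StuI cuts at 3 sites.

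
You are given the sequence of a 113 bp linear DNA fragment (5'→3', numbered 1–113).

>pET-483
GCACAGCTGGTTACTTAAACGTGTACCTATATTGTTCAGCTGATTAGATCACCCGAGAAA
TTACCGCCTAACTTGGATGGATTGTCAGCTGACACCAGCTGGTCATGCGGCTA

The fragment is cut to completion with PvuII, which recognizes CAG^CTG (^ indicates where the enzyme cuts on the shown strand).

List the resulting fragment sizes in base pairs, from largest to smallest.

PvuII sites (CAGCTG) start at positions 4, 37, 86, 96.
PvuII cuts after base 3 of each site, so after positions 6, 39, 88, 98.
Linear molecule, 4 cuts → 5 fragments:
  1–6 → 6 bp
  7–39 → 33 bp
  40–88 → 49 bp
  89–98 → 10 bp
  99–113 → 15 bp
Sorted largest to smallest: 49, 33, 15, 10, 6 bp.

49, 33, 15, 10, 6 bp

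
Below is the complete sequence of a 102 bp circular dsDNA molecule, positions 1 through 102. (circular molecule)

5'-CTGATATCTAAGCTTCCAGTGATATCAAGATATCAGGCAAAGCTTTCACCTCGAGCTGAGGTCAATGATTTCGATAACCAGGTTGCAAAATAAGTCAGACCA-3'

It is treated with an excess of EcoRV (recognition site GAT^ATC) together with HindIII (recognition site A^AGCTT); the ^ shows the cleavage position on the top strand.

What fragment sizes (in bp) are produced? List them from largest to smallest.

EcoRV sites (GATATC) start at positions 3, 21, 29.
EcoRV cuts after base 3 of each site, so after positions 5, 23, 31.
HindIII sites (AAGCTT) start at positions 10, 40.
HindIII cuts after the first base of each site, so after positions 10, 40.
Combined cut positions: 5, 10, 23, 31, 40.
Circular molecule, 5 cuts → 5 fragments:
  6–10 → 5 bp
  11–23 → 13 bp
  24–31 → 8 bp
  32–40 → 9 bp
  41–102 then 1–5 → 62 + 5 = 67 bp
Sorted largest to smallest: 67, 13, 9, 8, 5 bp.

67, 13, 9, 8, 5 bp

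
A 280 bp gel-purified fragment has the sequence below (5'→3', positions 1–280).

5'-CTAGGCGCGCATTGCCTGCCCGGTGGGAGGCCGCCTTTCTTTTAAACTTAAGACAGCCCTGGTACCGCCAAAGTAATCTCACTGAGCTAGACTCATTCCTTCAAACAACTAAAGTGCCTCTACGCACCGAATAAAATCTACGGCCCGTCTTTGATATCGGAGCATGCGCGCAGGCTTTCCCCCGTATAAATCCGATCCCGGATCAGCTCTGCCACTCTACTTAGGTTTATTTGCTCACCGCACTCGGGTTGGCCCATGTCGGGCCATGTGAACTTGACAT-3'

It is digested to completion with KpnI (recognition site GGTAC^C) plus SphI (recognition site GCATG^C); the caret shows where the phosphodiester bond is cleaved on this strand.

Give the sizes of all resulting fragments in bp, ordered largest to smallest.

114, 101, 65 bp

The KpnI site (GGTACC) starts at position 61.
KpnI cuts after base 5 of each site (before the last base), so after position 65.
The SphI site (GCATGC) starts at position 162.
SphI cuts after base 5 of each site (before the last base), so after position 166.
Combined cut positions: 65, 166.
Linear molecule, 2 cuts → 3 fragments:
  1–65 → 65 bp
  66–166 → 101 bp
  167–280 → 114 bp
Sorted largest to smallest: 114, 101, 65 bp.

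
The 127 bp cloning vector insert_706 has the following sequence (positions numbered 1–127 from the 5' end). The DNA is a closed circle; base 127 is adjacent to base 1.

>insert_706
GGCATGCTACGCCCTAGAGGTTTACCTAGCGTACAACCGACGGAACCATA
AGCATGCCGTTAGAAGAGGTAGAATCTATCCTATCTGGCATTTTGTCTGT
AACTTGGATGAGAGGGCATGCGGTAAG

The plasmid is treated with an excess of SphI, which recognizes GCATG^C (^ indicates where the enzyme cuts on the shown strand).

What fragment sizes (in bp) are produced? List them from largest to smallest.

64, 50, 13 bp

SphI sites (GCATGC) start at positions 2, 52, 116.
SphI cuts after base 5 of each site (before the last base), so after positions 6, 56, 120.
Circular molecule, 3 cuts → 3 fragments:
  7–56 → 50 bp
  57–120 → 64 bp
  121–127 then 1–6 → 7 + 6 = 13 bp
Sorted largest to smallest: 64, 50, 13 bp.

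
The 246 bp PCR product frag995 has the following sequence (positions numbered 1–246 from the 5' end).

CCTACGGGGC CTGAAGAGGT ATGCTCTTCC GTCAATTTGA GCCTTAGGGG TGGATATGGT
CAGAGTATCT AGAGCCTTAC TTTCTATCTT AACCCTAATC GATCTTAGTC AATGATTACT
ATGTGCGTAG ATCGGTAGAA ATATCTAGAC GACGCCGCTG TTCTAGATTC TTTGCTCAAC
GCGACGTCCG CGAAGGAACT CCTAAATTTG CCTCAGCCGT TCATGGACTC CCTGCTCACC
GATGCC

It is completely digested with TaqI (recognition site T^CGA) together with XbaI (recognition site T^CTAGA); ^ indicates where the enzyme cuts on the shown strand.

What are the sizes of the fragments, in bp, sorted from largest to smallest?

The TaqI site (TCGA) starts at position 99.
TaqI cuts after the first base of each site, so after position 99.
XbaI sites (TCTAGA) start at positions 68, 144, 162.
XbaI cuts after the first base of each site, so after positions 68, 144, 162.
Combined cut positions: 68, 99, 144, 162.
Linear molecule, 4 cuts → 5 fragments:
  1–68 → 68 bp
  69–99 → 31 bp
  100–144 → 45 bp
  145–162 → 18 bp
  163–246 → 84 bp
Sorted largest to smallest: 84, 68, 45, 31, 18 bp.

84, 68, 45, 31, 18 bp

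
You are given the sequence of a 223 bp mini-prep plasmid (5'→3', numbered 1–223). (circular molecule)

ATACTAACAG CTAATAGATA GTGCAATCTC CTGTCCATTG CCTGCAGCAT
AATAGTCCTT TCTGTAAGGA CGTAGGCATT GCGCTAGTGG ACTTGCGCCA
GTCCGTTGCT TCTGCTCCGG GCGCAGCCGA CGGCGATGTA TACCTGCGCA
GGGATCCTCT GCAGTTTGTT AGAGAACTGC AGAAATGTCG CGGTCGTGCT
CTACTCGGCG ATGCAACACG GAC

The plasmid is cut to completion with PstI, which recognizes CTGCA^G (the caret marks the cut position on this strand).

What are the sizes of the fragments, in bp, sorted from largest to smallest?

117, 88, 18 bp

PstI sites (CTGCAG) start at positions 42, 159, 177.
PstI cuts after base 5 of each site (before the last base), so after positions 46, 163, 181.
Circular molecule, 3 cuts → 3 fragments:
  47–163 → 117 bp
  164–181 → 18 bp
  182–223 then 1–46 → 42 + 46 = 88 bp
Sorted largest to smallest: 117, 88, 18 bp.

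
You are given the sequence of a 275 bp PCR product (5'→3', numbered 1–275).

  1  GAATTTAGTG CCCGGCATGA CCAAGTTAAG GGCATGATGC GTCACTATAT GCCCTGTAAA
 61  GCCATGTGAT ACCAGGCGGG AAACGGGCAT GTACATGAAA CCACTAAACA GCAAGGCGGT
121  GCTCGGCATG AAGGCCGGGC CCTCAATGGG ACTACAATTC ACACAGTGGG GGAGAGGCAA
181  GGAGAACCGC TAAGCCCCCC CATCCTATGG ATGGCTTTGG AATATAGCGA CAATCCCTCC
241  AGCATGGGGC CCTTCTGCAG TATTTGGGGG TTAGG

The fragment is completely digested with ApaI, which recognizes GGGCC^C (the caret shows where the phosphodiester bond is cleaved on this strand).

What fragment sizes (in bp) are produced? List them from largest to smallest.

141, 110, 24 bp

ApaI sites (GGGCCC) start at positions 137, 247.
ApaI cuts after base 5 of each site (before the last base), so after positions 141, 251.
Linear molecule, 2 cuts → 3 fragments:
  1–141 → 141 bp
  142–251 → 110 bp
  252–275 → 24 bp
Sorted largest to smallest: 141, 110, 24 bp.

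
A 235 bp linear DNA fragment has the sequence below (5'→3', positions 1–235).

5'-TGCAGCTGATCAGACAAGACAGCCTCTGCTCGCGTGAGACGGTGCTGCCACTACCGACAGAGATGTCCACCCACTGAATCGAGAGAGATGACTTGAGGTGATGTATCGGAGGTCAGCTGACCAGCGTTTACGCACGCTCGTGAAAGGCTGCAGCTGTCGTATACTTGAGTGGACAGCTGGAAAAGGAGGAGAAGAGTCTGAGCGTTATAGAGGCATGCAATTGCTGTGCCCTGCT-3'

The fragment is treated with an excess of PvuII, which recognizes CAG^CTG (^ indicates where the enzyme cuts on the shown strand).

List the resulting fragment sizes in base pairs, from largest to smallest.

111, 59, 37, 23, 5 bp

PvuII sites (CAGCTG) start at positions 3, 114, 151, 174.
PvuII cuts after base 3 of each site, so after positions 5, 116, 153, 176.
Linear molecule, 4 cuts → 5 fragments:
  1–5 → 5 bp
  6–116 → 111 bp
  117–153 → 37 bp
  154–176 → 23 bp
  177–235 → 59 bp
Sorted largest to smallest: 111, 59, 37, 23, 5 bp.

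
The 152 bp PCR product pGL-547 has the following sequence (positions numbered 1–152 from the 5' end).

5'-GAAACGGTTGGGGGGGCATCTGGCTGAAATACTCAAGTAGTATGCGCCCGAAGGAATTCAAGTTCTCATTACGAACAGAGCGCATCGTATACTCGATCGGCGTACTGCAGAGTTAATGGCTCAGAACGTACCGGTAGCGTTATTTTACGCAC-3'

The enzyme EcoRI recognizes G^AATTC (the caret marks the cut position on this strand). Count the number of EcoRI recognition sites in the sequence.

GAATTC occurs starting at position 54.
EcoRI cuts at 1 site.

1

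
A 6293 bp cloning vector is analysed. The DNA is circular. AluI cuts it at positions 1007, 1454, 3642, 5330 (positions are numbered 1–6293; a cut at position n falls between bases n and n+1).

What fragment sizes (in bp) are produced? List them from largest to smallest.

2188, 1970, 1688, 447 bp

Circular molecule, 4 cuts → 4 fragments:
  1454 − 1007 = 447 bp
  3642 − 1454 = 2188 bp
  5330 − 3642 = 1688 bp
  wrap: 6293 − 5330 + 1007 = 1970 bp
Sorted largest to smallest: 2188, 1970, 1688, 447 bp.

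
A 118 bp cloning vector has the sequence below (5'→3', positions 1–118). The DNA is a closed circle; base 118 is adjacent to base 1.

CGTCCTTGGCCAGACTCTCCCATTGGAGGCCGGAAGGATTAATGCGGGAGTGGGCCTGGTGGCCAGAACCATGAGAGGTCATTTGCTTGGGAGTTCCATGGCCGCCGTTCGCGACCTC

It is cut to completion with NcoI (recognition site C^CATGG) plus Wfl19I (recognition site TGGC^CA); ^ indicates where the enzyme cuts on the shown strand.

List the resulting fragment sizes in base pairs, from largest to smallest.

53, 33, 32 bp

The NcoI site (CCATGG) starts at position 96.
NcoI cuts after the first base of each site, so after position 96.
Wfl19I sites (TGGCCA) start at positions 7, 60.
Wfl19I cuts after base 4 of each site, so after positions 10, 63.
Combined cut positions: 10, 63, 96.
Circular molecule, 3 cuts → 3 fragments:
  11–63 → 53 bp
  64–96 → 33 bp
  97–118 then 1–10 → 22 + 10 = 32 bp
Sorted largest to smallest: 53, 33, 32 bp.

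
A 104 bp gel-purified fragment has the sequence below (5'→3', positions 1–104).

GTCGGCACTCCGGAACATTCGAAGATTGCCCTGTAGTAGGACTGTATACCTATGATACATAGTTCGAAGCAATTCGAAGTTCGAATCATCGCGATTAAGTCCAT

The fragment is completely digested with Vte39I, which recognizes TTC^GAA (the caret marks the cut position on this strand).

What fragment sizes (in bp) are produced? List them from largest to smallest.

Vte39I sites (TTCGAA) start at positions 18, 63, 73, 80.
Vte39I cuts after base 3 of each site, so after positions 20, 65, 75, 82.
Linear molecule, 4 cuts → 5 fragments:
  1–20 → 20 bp
  21–65 → 45 bp
  66–75 → 10 bp
  76–82 → 7 bp
  83–104 → 22 bp
Sorted largest to smallest: 45, 22, 20, 10, 7 bp.

45, 22, 20, 10, 7 bp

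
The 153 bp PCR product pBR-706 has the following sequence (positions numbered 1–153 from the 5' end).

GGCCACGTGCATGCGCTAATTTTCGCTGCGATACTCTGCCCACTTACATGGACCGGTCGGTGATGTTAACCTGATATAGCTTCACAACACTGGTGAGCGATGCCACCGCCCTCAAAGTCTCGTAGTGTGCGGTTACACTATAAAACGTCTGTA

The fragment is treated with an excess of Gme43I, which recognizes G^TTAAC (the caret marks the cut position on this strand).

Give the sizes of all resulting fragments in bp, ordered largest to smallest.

The Gme43I site (GTTAAC) starts at position 65.
Gme43I cuts after the first base of each site, so after position 65.
Linear molecule, 1 cut → 2 fragments:
  1–65 → 65 bp
  66–153 → 88 bp
Sorted largest to smallest: 88, 65 bp.

88, 65 bp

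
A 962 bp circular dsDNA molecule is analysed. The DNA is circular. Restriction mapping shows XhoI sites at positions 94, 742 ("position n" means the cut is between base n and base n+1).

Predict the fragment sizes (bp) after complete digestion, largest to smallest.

Circular molecule, 2 cuts → 2 fragments:
  742 − 94 = 648 bp
  wrap: 962 − 742 + 94 = 314 bp
Sorted largest to smallest: 648, 314 bp.

648, 314 bp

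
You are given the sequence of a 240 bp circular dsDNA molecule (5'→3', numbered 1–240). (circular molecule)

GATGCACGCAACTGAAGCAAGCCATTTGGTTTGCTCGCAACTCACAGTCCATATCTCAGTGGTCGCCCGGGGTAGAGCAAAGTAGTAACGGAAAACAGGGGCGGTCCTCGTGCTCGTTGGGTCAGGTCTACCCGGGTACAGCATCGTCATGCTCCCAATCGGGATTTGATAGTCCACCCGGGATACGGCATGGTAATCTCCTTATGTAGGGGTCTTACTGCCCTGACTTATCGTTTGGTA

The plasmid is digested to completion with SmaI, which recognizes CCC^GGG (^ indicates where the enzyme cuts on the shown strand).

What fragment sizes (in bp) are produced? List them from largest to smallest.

129, 65, 46 bp

SmaI sites (CCCGGG) start at positions 66, 131, 177.
SmaI cuts after base 3 of each site, so after positions 68, 133, 179.
Circular molecule, 3 cuts → 3 fragments:
  69–133 → 65 bp
  134–179 → 46 bp
  180–240 then 1–68 → 61 + 68 = 129 bp
Sorted largest to smallest: 129, 65, 46 bp.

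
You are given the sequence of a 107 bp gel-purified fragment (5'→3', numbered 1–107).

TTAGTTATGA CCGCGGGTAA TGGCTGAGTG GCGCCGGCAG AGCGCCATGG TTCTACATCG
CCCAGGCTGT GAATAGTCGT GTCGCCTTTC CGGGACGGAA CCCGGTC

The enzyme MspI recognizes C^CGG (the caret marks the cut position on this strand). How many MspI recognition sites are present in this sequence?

CCGG occurs starting at positions 34, 90, 102.
MspI cuts at 3 sites.

3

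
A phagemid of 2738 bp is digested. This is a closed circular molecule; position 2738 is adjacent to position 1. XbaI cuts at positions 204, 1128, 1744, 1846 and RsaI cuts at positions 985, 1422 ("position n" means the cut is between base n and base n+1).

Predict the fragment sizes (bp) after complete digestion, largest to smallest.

Combined cut positions (sorted): 204, 985, 1128, 1422, 1744, 1846.
Circular molecule, 6 cuts → 6 fragments:
  985 − 204 = 781 bp
  1128 − 985 = 143 bp
  1422 − 1128 = 294 bp
  1744 − 1422 = 322 bp
  1846 − 1744 = 102 bp
  wrap: 2738 − 1846 + 204 = 1096 bp
Sorted largest to smallest: 1096, 781, 322, 294, 143, 102 bp.

1096, 781, 322, 294, 143, 102 bp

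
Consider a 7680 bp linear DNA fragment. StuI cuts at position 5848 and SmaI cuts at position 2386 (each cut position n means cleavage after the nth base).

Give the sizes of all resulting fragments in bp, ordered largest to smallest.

Combined cut positions (sorted): 2386, 5848.
Linear molecule, 2 cuts → 3 fragments:
  2386 − 0 = 2386 bp
  5848 − 2386 = 3462 bp
  7680 − 5848 = 1832 bp
Sorted largest to smallest: 3462, 2386, 1832 bp.

3462, 2386, 1832 bp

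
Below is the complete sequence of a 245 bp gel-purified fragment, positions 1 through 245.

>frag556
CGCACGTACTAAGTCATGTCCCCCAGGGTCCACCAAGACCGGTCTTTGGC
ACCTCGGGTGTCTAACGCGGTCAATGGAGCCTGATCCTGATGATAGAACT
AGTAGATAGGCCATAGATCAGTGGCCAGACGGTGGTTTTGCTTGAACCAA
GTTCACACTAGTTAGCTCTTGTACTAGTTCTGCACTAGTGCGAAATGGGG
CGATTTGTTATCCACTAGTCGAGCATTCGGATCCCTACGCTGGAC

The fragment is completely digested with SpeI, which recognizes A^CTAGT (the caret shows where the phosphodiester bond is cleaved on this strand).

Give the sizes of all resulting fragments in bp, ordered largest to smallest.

98, 59, 31, 30, 16, 11 bp

SpeI sites (ACTAGT) start at positions 98, 157, 173, 184, 214.
SpeI cuts after the first base of each site, so after positions 98, 157, 173, 184, 214.
Linear molecule, 5 cuts → 6 fragments:
  1–98 → 98 bp
  99–157 → 59 bp
  158–173 → 16 bp
  174–184 → 11 bp
  185–214 → 30 bp
  215–245 → 31 bp
Sorted largest to smallest: 98, 59, 31, 30, 16, 11 bp.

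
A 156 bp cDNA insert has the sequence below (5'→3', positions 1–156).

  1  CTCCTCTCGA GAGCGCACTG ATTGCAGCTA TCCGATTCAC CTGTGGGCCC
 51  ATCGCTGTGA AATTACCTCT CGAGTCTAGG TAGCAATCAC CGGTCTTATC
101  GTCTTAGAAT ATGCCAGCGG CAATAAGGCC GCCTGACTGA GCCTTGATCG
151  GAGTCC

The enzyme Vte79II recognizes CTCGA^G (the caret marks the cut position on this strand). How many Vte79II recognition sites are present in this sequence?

CTCGAG occurs starting at positions 6, 69.
Vte79II cuts at 2 sites.

2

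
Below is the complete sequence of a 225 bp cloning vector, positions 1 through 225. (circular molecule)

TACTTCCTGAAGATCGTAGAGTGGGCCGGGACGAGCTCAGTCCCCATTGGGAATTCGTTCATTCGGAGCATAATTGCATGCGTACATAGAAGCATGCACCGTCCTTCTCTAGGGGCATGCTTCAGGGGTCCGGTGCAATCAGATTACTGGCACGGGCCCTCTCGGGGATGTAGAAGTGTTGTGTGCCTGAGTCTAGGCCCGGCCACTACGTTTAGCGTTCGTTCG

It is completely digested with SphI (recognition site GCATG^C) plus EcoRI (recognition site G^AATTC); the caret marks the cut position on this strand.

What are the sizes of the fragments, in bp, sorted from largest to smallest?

157, 29, 23, 16 bp

SphI sites (GCATGC) start at positions 76, 92, 115.
SphI cuts after base 5 of each site (before the last base), so after positions 80, 96, 119.
The EcoRI site (GAATTC) starts at position 51.
EcoRI cuts after the first base of each site, so after position 51.
Combined cut positions: 51, 80, 96, 119.
Circular molecule, 4 cuts → 4 fragments:
  52–80 → 29 bp
  81–96 → 16 bp
  97–119 → 23 bp
  120–225 then 1–51 → 106 + 51 = 157 bp
Sorted largest to smallest: 157, 29, 23, 16 bp.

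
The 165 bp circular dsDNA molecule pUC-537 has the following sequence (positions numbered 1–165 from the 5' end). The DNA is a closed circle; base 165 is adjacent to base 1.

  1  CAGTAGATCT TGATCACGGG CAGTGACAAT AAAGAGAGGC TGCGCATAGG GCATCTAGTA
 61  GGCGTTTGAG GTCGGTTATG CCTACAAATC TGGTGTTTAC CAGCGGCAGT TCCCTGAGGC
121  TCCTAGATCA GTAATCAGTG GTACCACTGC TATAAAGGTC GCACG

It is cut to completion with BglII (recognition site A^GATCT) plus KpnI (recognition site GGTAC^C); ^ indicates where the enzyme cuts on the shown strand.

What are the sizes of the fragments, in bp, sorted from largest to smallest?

139, 26 bp

The BglII site (AGATCT) starts at position 5.
BglII cuts after the first base of each site, so after position 5.
The KpnI site (GGTACC) starts at position 140.
KpnI cuts after base 5 of each site (before the last base), so after position 144.
Combined cut positions: 5, 144.
Circular molecule, 2 cuts → 2 fragments:
  6–144 → 139 bp
  145–165 then 1–5 → 21 + 5 = 26 bp
Sorted largest to smallest: 139, 26 bp.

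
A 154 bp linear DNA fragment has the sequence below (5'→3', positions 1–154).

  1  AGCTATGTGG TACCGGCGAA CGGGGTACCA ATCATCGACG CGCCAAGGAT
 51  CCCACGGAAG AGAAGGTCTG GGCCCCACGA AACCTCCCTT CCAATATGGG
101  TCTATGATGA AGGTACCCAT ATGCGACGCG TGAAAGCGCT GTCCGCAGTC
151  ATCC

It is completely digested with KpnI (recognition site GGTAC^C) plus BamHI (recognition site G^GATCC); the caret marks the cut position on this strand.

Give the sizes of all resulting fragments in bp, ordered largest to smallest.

KpnI sites (GGTACC) start at positions 9, 24, 112.
KpnI cuts after base 5 of each site (before the last base), so after positions 13, 28, 116.
The BamHI site (GGATCC) starts at position 47.
BamHI cuts after the first base of each site, so after position 47.
Combined cut positions: 13, 28, 47, 116.
Linear molecule, 4 cuts → 5 fragments:
  1–13 → 13 bp
  14–28 → 15 bp
  29–47 → 19 bp
  48–116 → 69 bp
  117–154 → 38 bp
Sorted largest to smallest: 69, 38, 19, 15, 13 bp.

69, 38, 19, 15, 13 bp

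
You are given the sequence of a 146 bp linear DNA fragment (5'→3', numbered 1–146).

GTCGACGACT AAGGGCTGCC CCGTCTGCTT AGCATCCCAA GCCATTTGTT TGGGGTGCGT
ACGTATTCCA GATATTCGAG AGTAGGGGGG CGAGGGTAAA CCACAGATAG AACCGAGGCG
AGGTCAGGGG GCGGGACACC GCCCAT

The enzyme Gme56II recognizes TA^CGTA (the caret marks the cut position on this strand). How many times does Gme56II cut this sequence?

1

TACGTA occurs starting at position 60.
Gme56II cuts at 1 site.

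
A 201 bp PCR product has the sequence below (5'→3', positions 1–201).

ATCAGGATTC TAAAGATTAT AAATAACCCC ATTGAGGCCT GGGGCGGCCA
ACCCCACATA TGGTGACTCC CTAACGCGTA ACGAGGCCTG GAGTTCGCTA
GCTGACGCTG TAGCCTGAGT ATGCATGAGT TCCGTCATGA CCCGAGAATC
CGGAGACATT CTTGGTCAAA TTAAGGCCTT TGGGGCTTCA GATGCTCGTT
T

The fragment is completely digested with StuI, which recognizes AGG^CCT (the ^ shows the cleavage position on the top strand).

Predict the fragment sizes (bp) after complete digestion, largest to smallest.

90, 49, 37, 25 bp

StuI sites (AGGCCT) start at positions 35, 84, 174.
StuI cuts after base 3 of each site, so after positions 37, 86, 176.
Linear molecule, 3 cuts → 4 fragments:
  1–37 → 37 bp
  38–86 → 49 bp
  87–176 → 90 bp
  177–201 → 25 bp
Sorted largest to smallest: 90, 49, 37, 25 bp.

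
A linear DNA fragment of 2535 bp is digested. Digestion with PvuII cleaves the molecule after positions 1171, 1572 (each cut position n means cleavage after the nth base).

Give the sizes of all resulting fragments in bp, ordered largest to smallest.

Linear molecule, 2 cuts → 3 fragments:
  1171 − 0 = 1171 bp
  1572 − 1171 = 401 bp
  2535 − 1572 = 963 bp
Sorted largest to smallest: 1171, 963, 401 bp.

1171, 963, 401 bp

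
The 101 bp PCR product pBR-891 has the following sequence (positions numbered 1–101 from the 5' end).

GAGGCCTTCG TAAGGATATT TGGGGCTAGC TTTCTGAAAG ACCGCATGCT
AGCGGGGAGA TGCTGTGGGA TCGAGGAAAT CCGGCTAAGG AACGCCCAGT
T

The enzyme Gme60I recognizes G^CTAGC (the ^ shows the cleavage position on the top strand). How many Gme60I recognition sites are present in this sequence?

GCTAGC occurs starting at positions 25, 48.
Gme60I cuts at 2 sites.

2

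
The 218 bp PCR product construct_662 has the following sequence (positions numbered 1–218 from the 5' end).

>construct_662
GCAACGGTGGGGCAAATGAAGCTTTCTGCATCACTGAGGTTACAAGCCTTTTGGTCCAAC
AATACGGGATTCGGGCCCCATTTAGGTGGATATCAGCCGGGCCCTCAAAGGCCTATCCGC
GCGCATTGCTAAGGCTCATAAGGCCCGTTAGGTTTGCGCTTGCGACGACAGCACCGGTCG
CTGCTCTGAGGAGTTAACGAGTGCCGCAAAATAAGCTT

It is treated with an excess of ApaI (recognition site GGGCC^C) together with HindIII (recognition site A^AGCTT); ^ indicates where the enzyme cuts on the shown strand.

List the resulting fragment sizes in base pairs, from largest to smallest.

110, 58, 26, 19, 5 bp

ApaI sites (GGGCCC) start at positions 73, 99.
ApaI cuts after base 5 of each site (before the last base), so after positions 77, 103.
HindIII sites (AAGCTT) start at positions 19, 213.
HindIII cuts after the first base of each site, so after positions 19, 213.
Combined cut positions: 19, 77, 103, 213.
Linear molecule, 4 cuts → 5 fragments:
  1–19 → 19 bp
  20–77 → 58 bp
  78–103 → 26 bp
  104–213 → 110 bp
  214–218 → 5 bp
Sorted largest to smallest: 110, 58, 26, 19, 5 bp.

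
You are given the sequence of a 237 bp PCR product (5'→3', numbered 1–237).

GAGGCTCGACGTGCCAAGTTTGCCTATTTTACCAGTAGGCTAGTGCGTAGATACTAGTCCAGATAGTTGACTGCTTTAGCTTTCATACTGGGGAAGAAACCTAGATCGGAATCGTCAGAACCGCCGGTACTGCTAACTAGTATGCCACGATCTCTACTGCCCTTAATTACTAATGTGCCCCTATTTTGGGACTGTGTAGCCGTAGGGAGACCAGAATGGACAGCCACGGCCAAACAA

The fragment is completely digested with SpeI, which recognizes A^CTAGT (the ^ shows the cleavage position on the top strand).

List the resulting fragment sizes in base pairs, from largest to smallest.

101, 83, 53 bp

SpeI sites (ACTAGT) start at positions 53, 136.
SpeI cuts after the first base of each site, so after positions 53, 136.
Linear molecule, 2 cuts → 3 fragments:
  1–53 → 53 bp
  54–136 → 83 bp
  137–237 → 101 bp
Sorted largest to smallest: 101, 83, 53 bp.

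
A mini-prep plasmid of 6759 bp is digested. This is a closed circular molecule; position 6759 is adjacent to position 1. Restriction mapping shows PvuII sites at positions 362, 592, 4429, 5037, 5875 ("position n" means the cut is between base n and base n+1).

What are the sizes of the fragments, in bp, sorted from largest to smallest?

Circular molecule, 5 cuts → 5 fragments:
  592 − 362 = 230 bp
  4429 − 592 = 3837 bp
  5037 − 4429 = 608 bp
  5875 − 5037 = 838 bp
  wrap: 6759 − 5875 + 362 = 1246 bp
Sorted largest to smallest: 3837, 1246, 838, 608, 230 bp.

3837, 1246, 838, 608, 230 bp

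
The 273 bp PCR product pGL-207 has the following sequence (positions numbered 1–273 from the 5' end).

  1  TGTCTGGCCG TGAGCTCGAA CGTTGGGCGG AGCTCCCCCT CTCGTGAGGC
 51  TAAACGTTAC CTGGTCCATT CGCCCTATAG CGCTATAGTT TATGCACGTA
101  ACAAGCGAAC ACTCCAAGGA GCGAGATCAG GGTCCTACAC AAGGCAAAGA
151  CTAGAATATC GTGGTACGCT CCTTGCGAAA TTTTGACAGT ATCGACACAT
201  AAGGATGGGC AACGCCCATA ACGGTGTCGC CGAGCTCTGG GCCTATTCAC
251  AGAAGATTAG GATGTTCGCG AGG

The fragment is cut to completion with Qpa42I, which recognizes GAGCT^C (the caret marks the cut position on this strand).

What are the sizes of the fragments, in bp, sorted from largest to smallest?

Qpa42I sites (GAGCTC) start at positions 12, 30, 232.
Qpa42I cuts after base 5 of each site (before the last base), so after positions 16, 34, 236.
Linear molecule, 3 cuts → 4 fragments:
  1–16 → 16 bp
  17–34 → 18 bp
  35–236 → 202 bp
  237–273 → 37 bp
Sorted largest to smallest: 202, 37, 18, 16 bp.

202, 37, 18, 16 bp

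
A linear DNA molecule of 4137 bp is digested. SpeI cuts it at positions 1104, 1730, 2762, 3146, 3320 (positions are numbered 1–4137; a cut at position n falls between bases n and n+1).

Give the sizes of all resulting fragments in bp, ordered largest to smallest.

Linear molecule, 5 cuts → 6 fragments:
  1104 − 0 = 1104 bp
  1730 − 1104 = 626 bp
  2762 − 1730 = 1032 bp
  3146 − 2762 = 384 bp
  3320 − 3146 = 174 bp
  4137 − 3320 = 817 bp
Sorted largest to smallest: 1104, 1032, 817, 626, 384, 174 bp.

1104, 1032, 817, 626, 384, 174 bp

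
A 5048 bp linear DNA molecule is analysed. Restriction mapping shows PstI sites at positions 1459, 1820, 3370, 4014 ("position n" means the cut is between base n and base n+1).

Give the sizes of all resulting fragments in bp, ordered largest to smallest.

Linear molecule, 4 cuts → 5 fragments:
  1459 − 0 = 1459 bp
  1820 − 1459 = 361 bp
  3370 − 1820 = 1550 bp
  4014 − 3370 = 644 bp
  5048 − 4014 = 1034 bp
Sorted largest to smallest: 1550, 1459, 1034, 644, 361 bp.

1550, 1459, 1034, 644, 361 bp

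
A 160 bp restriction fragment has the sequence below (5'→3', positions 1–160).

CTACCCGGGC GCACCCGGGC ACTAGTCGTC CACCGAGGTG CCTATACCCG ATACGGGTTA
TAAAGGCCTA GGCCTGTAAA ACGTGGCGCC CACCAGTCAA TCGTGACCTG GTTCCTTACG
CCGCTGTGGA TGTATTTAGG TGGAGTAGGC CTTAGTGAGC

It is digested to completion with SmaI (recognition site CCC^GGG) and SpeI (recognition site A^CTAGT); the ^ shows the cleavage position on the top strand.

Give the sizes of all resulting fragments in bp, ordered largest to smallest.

139, 10, 6, 5 bp

SmaI sites (CCCGGG) start at positions 4, 14.
SmaI cuts after base 3 of each site, so after positions 6, 16.
The SpeI site (ACTAGT) starts at position 21.
SpeI cuts after the first base of each site, so after position 21.
Combined cut positions: 6, 16, 21.
Linear molecule, 3 cuts → 4 fragments:
  1–6 → 6 bp
  7–16 → 10 bp
  17–21 → 5 bp
  22–160 → 139 bp
Sorted largest to smallest: 139, 10, 6, 5 bp.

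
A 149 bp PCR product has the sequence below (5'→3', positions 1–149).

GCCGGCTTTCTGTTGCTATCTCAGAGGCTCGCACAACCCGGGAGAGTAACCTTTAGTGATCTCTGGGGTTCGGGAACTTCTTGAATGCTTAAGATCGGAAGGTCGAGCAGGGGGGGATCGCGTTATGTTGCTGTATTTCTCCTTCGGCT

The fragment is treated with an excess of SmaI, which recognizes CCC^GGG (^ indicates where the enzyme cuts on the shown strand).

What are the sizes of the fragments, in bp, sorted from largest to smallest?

110, 39 bp

The SmaI site (CCCGGG) starts at position 37.
SmaI cuts after base 3 of each site, so after position 39.
Linear molecule, 1 cut → 2 fragments:
  1–39 → 39 bp
  40–149 → 110 bp
Sorted largest to smallest: 110, 39 bp.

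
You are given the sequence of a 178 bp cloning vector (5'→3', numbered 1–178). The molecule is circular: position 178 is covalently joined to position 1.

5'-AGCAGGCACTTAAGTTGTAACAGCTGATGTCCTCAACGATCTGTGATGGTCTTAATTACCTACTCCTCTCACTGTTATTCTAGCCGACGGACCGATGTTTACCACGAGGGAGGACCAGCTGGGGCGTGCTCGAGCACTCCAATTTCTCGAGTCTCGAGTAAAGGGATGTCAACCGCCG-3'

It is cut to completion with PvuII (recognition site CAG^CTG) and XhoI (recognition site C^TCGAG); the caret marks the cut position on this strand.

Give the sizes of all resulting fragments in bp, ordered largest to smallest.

PvuII sites (CAGCTG) start at positions 21, 116.
PvuII cuts after base 3 of each site, so after positions 23, 118.
XhoI sites (CTCGAG) start at positions 129, 146, 153.
XhoI cuts after the first base of each site, so after positions 129, 146, 153.
Combined cut positions: 23, 118, 129, 146, 153.
Circular molecule, 5 cuts → 5 fragments:
  24–118 → 95 bp
  119–129 → 11 bp
  130–146 → 17 bp
  147–153 → 7 bp
  154–178 then 1–23 → 25 + 23 = 48 bp
Sorted largest to smallest: 95, 48, 17, 11, 7 bp.

95, 48, 17, 11, 7 bp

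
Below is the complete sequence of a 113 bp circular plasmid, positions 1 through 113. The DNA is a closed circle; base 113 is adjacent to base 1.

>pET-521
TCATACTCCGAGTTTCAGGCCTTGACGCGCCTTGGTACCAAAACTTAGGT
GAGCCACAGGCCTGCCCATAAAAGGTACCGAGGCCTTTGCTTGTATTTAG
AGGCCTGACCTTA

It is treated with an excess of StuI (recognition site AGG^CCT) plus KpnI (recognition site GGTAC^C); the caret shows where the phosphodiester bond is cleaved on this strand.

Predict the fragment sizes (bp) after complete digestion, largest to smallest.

29, 22, 20, 19, 18, 5 bp

StuI sites (AGGCCT) start at positions 17, 58, 81, 101.
StuI cuts after base 3 of each site, so after positions 19, 60, 83, 103.
KpnI sites (GGTACC) start at positions 34, 74.
KpnI cuts after base 5 of each site (before the last base), so after positions 38, 78.
Combined cut positions: 19, 38, 60, 78, 83, 103.
Circular molecule, 6 cuts → 6 fragments:
  20–38 → 19 bp
  39–60 → 22 bp
  61–78 → 18 bp
  79–83 → 5 bp
  84–103 → 20 bp
  104–113 then 1–19 → 10 + 19 = 29 bp
Sorted largest to smallest: 29, 22, 20, 19, 18, 5 bp.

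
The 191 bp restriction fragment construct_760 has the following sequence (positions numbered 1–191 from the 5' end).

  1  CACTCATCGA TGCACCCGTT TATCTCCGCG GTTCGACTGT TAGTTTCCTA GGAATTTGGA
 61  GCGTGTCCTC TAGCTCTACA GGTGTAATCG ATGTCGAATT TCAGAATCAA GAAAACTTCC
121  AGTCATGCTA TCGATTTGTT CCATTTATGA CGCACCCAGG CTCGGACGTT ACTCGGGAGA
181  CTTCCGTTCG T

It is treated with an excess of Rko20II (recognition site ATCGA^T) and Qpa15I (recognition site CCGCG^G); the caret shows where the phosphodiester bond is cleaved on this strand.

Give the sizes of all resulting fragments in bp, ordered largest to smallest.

61, 57, 43, 20, 10 bp

Rko20II sites (ATCGAT) start at positions 6, 87, 130.
Rko20II cuts after base 5 of each site (before the last base), so after positions 10, 91, 134.
The Qpa15I site (CCGCGG) starts at position 26.
Qpa15I cuts after base 5 of each site (before the last base), so after position 30.
Combined cut positions: 10, 30, 91, 134.
Linear molecule, 4 cuts → 5 fragments:
  1–10 → 10 bp
  11–30 → 20 bp
  31–91 → 61 bp
  92–134 → 43 bp
  135–191 → 57 bp
Sorted largest to smallest: 61, 57, 43, 20, 10 bp.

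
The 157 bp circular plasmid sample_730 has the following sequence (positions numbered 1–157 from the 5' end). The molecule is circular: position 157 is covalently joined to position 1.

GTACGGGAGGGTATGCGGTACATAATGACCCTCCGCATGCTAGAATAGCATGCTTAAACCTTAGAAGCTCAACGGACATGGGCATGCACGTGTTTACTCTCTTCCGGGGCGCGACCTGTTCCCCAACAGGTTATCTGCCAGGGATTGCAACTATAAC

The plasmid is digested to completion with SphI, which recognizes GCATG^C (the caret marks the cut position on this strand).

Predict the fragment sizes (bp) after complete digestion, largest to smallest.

110, 34, 13 bp

SphI sites (GCATGC) start at positions 35, 48, 82.
SphI cuts after base 5 of each site (before the last base), so after positions 39, 52, 86.
Circular molecule, 3 cuts → 3 fragments:
  40–52 → 13 bp
  53–86 → 34 bp
  87–157 then 1–39 → 71 + 39 = 110 bp
Sorted largest to smallest: 110, 34, 13 bp.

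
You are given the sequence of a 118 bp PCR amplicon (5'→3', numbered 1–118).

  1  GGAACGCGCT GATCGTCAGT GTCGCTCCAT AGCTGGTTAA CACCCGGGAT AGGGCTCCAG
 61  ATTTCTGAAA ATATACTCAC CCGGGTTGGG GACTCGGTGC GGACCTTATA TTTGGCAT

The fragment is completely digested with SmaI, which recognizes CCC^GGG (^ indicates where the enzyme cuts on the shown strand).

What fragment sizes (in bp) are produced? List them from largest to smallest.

45, 37, 36 bp

SmaI sites (CCCGGG) start at positions 43, 80.
SmaI cuts after base 3 of each site, so after positions 45, 82.
Linear molecule, 2 cuts → 3 fragments:
  1–45 → 45 bp
  46–82 → 37 bp
  83–118 → 36 bp
Sorted largest to smallest: 45, 37, 36 bp.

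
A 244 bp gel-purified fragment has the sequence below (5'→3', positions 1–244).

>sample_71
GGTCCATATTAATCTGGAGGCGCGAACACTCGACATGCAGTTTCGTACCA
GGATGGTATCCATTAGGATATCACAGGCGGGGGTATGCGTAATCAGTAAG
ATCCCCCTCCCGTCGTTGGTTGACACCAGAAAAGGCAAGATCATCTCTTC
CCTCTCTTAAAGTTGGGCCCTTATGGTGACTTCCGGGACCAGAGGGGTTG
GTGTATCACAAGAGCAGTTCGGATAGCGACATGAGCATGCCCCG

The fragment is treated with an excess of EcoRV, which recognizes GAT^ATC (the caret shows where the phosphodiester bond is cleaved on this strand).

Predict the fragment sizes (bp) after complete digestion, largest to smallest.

175, 69 bp

The EcoRV site (GATATC) starts at position 67.
EcoRV cuts after base 3 of each site, so after position 69.
Linear molecule, 1 cut → 2 fragments:
  1–69 → 69 bp
  70–244 → 175 bp
Sorted largest to smallest: 175, 69 bp.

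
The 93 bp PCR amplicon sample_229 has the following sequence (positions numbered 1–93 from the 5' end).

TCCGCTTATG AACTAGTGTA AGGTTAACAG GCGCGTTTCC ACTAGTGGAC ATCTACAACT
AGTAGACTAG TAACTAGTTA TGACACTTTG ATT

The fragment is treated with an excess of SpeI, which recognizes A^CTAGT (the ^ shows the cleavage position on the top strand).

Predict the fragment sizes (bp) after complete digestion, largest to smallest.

29, 20, 17, 12, 8, 7 bp

SpeI sites (ACTAGT) start at positions 12, 41, 58, 66, 73.
SpeI cuts after the first base of each site, so after positions 12, 41, 58, 66, 73.
Linear molecule, 5 cuts → 6 fragments:
  1–12 → 12 bp
  13–41 → 29 bp
  42–58 → 17 bp
  59–66 → 8 bp
  67–73 → 7 bp
  74–93 → 20 bp
Sorted largest to smallest: 29, 20, 17, 12, 8, 7 bp.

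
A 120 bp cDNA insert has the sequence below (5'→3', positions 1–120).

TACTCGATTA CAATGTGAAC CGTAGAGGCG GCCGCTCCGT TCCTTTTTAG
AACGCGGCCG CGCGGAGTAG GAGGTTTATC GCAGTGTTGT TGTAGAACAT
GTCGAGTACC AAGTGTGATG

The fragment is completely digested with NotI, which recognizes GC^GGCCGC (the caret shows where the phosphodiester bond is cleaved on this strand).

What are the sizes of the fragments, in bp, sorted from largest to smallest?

NotI sites (GCGGCCGC) start at positions 28, 54.
NotI cuts after base 2 of each site, so after positions 29, 55.
Linear molecule, 2 cuts → 3 fragments:
  1–29 → 29 bp
  30–55 → 26 bp
  56–120 → 65 bp
Sorted largest to smallest: 65, 29, 26 bp.

65, 29, 26 bp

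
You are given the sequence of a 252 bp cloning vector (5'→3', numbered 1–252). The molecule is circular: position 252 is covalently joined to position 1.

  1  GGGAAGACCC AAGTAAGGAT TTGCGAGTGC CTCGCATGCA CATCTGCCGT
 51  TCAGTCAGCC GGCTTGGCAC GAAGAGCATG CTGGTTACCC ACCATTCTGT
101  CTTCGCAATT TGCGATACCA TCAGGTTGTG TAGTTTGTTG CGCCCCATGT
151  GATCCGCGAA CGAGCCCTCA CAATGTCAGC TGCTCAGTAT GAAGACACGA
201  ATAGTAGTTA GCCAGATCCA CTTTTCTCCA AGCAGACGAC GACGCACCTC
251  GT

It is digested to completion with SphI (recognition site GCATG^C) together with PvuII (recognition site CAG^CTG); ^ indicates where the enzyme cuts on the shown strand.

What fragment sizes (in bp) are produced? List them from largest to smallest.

SphI sites (GCATGC) start at positions 34, 76.
SphI cuts after base 5 of each site (before the last base), so after positions 38, 80.
The PvuII site (CAGCTG) starts at position 177.
PvuII cuts after base 3 of each site, so after position 179.
Combined cut positions: 38, 80, 179.
Circular molecule, 3 cuts → 3 fragments:
  39–80 → 42 bp
  81–179 → 99 bp
  180–252 then 1–38 → 73 + 38 = 111 bp
Sorted largest to smallest: 111, 99, 42 bp.

111, 99, 42 bp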